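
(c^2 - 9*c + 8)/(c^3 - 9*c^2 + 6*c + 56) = (c^2 - 9*c + 8)/(c^3 - 9*c^2 + 6*c + 56)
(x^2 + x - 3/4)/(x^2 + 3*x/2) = (x - 1/2)/x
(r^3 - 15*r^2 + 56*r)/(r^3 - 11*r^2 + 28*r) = (r - 8)/(r - 4)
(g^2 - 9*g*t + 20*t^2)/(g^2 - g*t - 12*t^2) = (g - 5*t)/(g + 3*t)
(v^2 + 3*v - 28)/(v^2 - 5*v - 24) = (-v^2 - 3*v + 28)/(-v^2 + 5*v + 24)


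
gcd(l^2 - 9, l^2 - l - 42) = 1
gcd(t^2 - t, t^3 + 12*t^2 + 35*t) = t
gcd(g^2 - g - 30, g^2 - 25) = g + 5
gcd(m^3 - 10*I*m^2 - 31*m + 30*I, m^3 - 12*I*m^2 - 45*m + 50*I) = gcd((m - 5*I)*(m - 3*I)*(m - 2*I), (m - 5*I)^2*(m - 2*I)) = m^2 - 7*I*m - 10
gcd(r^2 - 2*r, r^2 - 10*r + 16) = r - 2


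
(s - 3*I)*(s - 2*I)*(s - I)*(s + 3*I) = s^4 - 3*I*s^3 + 7*s^2 - 27*I*s - 18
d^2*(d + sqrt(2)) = d^3 + sqrt(2)*d^2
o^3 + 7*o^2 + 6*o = o*(o + 1)*(o + 6)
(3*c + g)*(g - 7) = 3*c*g - 21*c + g^2 - 7*g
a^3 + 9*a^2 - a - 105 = (a - 3)*(a + 5)*(a + 7)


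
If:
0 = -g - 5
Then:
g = -5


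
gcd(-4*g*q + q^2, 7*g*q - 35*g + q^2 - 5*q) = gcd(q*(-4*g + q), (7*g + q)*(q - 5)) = 1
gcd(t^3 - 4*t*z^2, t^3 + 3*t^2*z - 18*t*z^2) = t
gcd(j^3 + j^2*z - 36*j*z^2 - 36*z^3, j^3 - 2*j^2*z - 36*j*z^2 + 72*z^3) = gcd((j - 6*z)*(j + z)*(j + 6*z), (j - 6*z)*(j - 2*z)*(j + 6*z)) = -j^2 + 36*z^2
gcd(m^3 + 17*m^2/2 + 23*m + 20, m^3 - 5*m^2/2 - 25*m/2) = m + 5/2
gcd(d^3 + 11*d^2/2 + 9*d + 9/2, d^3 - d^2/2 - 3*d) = d + 3/2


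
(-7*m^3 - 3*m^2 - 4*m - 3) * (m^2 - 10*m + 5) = -7*m^5 + 67*m^4 - 9*m^3 + 22*m^2 + 10*m - 15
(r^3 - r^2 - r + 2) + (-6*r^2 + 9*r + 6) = r^3 - 7*r^2 + 8*r + 8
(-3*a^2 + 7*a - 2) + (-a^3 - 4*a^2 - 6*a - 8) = -a^3 - 7*a^2 + a - 10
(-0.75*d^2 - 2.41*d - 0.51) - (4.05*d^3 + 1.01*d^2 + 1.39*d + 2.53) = -4.05*d^3 - 1.76*d^2 - 3.8*d - 3.04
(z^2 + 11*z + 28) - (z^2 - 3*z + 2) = 14*z + 26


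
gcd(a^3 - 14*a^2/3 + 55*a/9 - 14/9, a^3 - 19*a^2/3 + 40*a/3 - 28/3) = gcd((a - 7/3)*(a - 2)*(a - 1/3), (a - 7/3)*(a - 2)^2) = a^2 - 13*a/3 + 14/3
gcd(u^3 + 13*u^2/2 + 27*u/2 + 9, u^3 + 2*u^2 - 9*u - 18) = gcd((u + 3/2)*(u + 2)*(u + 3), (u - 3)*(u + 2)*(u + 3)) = u^2 + 5*u + 6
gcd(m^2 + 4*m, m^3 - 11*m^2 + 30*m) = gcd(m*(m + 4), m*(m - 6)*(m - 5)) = m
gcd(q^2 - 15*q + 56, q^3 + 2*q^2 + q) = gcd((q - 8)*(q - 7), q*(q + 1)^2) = 1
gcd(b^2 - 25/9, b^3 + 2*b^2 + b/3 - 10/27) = b + 5/3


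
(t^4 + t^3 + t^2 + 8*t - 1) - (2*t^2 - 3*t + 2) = t^4 + t^3 - t^2 + 11*t - 3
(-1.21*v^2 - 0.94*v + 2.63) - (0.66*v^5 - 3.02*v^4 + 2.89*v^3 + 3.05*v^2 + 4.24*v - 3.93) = -0.66*v^5 + 3.02*v^4 - 2.89*v^3 - 4.26*v^2 - 5.18*v + 6.56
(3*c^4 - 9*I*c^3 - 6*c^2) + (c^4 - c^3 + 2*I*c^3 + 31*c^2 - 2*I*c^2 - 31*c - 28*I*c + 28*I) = 4*c^4 - c^3 - 7*I*c^3 + 25*c^2 - 2*I*c^2 - 31*c - 28*I*c + 28*I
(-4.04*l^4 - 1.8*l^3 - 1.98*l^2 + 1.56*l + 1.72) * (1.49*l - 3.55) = -6.0196*l^5 + 11.66*l^4 + 3.4398*l^3 + 9.3534*l^2 - 2.9752*l - 6.106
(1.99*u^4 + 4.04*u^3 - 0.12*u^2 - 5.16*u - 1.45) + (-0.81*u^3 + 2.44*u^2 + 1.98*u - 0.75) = 1.99*u^4 + 3.23*u^3 + 2.32*u^2 - 3.18*u - 2.2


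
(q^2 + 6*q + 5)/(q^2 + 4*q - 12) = (q^2 + 6*q + 5)/(q^2 + 4*q - 12)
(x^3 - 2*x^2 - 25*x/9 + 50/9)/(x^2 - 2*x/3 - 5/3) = (3*x^2 - x - 10)/(3*(x + 1))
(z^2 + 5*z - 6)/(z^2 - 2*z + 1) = (z + 6)/(z - 1)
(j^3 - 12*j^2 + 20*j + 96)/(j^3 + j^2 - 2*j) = (j^2 - 14*j + 48)/(j*(j - 1))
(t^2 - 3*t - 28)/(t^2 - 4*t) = (t^2 - 3*t - 28)/(t*(t - 4))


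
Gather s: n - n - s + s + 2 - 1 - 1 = 0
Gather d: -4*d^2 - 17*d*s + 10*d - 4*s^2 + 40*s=-4*d^2 + d*(10 - 17*s) - 4*s^2 + 40*s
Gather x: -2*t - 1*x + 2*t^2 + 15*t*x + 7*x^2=2*t^2 - 2*t + 7*x^2 + x*(15*t - 1)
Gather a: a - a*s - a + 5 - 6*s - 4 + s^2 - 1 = -a*s + s^2 - 6*s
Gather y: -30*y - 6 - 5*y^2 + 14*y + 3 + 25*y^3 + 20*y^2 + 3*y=25*y^3 + 15*y^2 - 13*y - 3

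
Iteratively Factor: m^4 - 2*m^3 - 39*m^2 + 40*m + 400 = (m - 5)*(m^3 + 3*m^2 - 24*m - 80) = (m - 5)*(m + 4)*(m^2 - m - 20) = (m - 5)*(m + 4)^2*(m - 5)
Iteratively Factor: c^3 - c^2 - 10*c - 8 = (c - 4)*(c^2 + 3*c + 2) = (c - 4)*(c + 2)*(c + 1)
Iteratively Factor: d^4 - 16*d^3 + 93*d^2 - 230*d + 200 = (d - 4)*(d^3 - 12*d^2 + 45*d - 50) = (d - 5)*(d - 4)*(d^2 - 7*d + 10) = (d - 5)^2*(d - 4)*(d - 2)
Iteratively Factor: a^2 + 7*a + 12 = (a + 3)*(a + 4)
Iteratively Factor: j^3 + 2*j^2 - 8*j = (j)*(j^2 + 2*j - 8) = j*(j - 2)*(j + 4)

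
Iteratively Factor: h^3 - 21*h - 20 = (h + 1)*(h^2 - h - 20) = (h - 5)*(h + 1)*(h + 4)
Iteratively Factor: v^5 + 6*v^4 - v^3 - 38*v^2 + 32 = (v - 1)*(v^4 + 7*v^3 + 6*v^2 - 32*v - 32) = (v - 2)*(v - 1)*(v^3 + 9*v^2 + 24*v + 16) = (v - 2)*(v - 1)*(v + 1)*(v^2 + 8*v + 16) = (v - 2)*(v - 1)*(v + 1)*(v + 4)*(v + 4)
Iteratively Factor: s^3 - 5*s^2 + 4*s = (s - 4)*(s^2 - s) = (s - 4)*(s - 1)*(s)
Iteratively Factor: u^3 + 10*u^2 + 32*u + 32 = (u + 4)*(u^2 + 6*u + 8) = (u + 4)^2*(u + 2)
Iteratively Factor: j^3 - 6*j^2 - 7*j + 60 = (j - 5)*(j^2 - j - 12) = (j - 5)*(j + 3)*(j - 4)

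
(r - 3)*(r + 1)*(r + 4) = r^3 + 2*r^2 - 11*r - 12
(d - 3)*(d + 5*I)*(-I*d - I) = -I*d^3 + 5*d^2 + 2*I*d^2 - 10*d + 3*I*d - 15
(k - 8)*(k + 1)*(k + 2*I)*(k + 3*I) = k^4 - 7*k^3 + 5*I*k^3 - 14*k^2 - 35*I*k^2 + 42*k - 40*I*k + 48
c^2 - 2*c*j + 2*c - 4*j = (c + 2)*(c - 2*j)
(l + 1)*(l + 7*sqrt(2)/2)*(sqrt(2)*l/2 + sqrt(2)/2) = sqrt(2)*l^3/2 + sqrt(2)*l^2 + 7*l^2/2 + sqrt(2)*l/2 + 7*l + 7/2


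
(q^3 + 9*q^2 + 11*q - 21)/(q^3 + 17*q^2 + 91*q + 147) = (q - 1)/(q + 7)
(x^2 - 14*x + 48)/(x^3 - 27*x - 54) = (x - 8)/(x^2 + 6*x + 9)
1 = 1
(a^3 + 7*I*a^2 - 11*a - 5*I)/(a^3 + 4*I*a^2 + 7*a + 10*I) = (a + I)/(a - 2*I)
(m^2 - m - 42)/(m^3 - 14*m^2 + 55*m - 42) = (m + 6)/(m^2 - 7*m + 6)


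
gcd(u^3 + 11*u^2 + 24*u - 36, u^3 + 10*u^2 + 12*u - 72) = u^2 + 12*u + 36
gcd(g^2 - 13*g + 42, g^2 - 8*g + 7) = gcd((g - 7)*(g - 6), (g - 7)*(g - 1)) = g - 7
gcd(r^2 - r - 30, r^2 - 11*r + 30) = r - 6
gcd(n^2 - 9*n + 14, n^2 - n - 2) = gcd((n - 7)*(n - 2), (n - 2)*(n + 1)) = n - 2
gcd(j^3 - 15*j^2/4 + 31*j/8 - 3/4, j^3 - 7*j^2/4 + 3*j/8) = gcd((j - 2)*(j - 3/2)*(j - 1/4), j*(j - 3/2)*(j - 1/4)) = j^2 - 7*j/4 + 3/8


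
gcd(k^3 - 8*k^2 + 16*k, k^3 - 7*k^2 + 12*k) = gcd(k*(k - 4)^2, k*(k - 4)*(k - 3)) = k^2 - 4*k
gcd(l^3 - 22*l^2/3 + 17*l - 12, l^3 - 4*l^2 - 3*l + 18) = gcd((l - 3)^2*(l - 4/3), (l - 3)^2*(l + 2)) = l^2 - 6*l + 9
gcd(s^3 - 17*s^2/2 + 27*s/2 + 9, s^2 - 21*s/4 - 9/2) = s - 6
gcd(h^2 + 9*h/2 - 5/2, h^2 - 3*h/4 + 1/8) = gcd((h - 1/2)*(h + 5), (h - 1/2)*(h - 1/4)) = h - 1/2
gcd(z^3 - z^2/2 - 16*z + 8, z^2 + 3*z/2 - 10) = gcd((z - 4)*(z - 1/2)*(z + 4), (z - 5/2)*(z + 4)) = z + 4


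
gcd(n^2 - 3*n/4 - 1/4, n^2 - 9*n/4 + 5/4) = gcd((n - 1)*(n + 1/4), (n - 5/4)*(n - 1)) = n - 1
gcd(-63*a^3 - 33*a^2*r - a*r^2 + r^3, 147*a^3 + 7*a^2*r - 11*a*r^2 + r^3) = -21*a^2 - 4*a*r + r^2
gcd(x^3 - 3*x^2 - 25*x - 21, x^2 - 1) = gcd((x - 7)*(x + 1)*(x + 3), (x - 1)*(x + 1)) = x + 1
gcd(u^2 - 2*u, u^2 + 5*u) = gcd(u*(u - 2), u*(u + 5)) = u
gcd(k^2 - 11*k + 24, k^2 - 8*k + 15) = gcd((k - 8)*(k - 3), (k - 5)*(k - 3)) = k - 3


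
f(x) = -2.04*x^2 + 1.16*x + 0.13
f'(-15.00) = 62.36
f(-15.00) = -476.27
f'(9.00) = -35.56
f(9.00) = -154.67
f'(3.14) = -11.65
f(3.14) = -16.34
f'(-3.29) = 14.58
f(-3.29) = -25.77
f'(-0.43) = 2.91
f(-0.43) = -0.75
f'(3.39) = -12.67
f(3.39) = -19.38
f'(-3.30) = 14.62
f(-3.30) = -25.91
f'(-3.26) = 14.46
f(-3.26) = -25.33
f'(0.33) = -0.19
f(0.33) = 0.29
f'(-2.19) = 10.10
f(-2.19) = -12.19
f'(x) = 1.16 - 4.08*x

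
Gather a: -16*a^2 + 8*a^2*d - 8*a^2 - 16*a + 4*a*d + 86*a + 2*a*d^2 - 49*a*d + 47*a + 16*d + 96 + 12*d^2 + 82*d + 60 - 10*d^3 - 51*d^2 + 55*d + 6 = a^2*(8*d - 24) + a*(2*d^2 - 45*d + 117) - 10*d^3 - 39*d^2 + 153*d + 162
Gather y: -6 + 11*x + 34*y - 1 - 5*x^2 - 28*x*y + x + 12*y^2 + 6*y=-5*x^2 + 12*x + 12*y^2 + y*(40 - 28*x) - 7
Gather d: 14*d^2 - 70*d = 14*d^2 - 70*d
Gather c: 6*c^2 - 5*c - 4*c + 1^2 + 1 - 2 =6*c^2 - 9*c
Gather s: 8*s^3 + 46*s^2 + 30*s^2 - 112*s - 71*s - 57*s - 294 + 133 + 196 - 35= 8*s^3 + 76*s^2 - 240*s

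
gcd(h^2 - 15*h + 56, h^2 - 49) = h - 7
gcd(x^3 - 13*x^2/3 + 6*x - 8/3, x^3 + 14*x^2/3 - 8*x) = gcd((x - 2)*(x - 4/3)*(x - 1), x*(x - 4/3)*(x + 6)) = x - 4/3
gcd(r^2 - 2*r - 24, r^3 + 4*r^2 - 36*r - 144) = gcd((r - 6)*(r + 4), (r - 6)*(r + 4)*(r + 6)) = r^2 - 2*r - 24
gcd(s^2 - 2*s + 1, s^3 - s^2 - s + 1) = s^2 - 2*s + 1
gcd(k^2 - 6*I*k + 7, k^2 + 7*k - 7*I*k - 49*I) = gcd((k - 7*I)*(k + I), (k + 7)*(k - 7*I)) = k - 7*I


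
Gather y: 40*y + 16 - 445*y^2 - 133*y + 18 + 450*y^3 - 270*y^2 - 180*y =450*y^3 - 715*y^2 - 273*y + 34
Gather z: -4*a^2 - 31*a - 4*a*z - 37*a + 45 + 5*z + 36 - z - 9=-4*a^2 - 68*a + z*(4 - 4*a) + 72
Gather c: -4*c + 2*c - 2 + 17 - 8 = 7 - 2*c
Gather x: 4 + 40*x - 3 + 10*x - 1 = 50*x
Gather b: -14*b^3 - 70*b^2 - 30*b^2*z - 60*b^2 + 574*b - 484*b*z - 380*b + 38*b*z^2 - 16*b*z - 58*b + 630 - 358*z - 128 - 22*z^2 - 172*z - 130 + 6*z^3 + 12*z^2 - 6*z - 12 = -14*b^3 + b^2*(-30*z - 130) + b*(38*z^2 - 500*z + 136) + 6*z^3 - 10*z^2 - 536*z + 360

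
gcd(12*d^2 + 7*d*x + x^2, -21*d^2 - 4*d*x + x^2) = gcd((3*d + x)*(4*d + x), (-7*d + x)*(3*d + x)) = 3*d + x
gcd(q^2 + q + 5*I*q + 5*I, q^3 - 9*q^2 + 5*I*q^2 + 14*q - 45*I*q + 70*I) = q + 5*I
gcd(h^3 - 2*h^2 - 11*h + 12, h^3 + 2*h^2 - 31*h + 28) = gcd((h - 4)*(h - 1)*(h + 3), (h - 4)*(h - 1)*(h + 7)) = h^2 - 5*h + 4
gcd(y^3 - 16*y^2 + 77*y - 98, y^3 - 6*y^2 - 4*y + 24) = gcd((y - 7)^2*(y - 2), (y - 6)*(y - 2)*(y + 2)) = y - 2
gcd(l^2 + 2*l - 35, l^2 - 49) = l + 7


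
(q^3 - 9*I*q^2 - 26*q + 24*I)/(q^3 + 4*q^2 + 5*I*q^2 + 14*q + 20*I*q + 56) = (q^2 - 7*I*q - 12)/(q^2 + q*(4 + 7*I) + 28*I)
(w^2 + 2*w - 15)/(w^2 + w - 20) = (w - 3)/(w - 4)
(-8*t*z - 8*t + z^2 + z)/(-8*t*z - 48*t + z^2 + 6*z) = (z + 1)/(z + 6)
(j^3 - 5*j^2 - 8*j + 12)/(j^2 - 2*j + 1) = (j^2 - 4*j - 12)/(j - 1)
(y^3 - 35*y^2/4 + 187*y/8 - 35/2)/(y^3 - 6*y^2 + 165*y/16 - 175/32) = 4*(y - 4)/(4*y - 5)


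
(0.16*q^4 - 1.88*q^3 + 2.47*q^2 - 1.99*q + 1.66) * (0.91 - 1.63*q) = -0.2608*q^5 + 3.21*q^4 - 5.7369*q^3 + 5.4914*q^2 - 4.5167*q + 1.5106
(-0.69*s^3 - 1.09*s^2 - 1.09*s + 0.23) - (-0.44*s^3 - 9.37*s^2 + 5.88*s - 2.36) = -0.25*s^3 + 8.28*s^2 - 6.97*s + 2.59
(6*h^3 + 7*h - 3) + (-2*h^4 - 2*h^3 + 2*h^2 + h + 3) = -2*h^4 + 4*h^3 + 2*h^2 + 8*h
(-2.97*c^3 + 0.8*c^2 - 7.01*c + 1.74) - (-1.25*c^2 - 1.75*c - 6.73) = -2.97*c^3 + 2.05*c^2 - 5.26*c + 8.47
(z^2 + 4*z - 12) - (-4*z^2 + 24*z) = 5*z^2 - 20*z - 12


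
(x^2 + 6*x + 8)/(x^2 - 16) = (x + 2)/(x - 4)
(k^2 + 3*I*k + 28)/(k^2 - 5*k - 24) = (k^2 + 3*I*k + 28)/(k^2 - 5*k - 24)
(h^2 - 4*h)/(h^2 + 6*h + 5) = h*(h - 4)/(h^2 + 6*h + 5)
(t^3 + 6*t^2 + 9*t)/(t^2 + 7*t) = (t^2 + 6*t + 9)/(t + 7)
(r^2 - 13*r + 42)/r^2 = 1 - 13/r + 42/r^2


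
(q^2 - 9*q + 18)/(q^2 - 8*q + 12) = (q - 3)/(q - 2)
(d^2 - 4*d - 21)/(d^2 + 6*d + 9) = (d - 7)/(d + 3)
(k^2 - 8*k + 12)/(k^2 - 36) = (k - 2)/(k + 6)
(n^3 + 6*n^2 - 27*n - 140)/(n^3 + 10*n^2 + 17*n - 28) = (n - 5)/(n - 1)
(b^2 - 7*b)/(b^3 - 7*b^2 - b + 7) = b/(b^2 - 1)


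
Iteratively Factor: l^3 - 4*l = (l - 2)*(l^2 + 2*l) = (l - 2)*(l + 2)*(l)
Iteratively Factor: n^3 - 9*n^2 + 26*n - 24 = (n - 3)*(n^2 - 6*n + 8) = (n - 3)*(n - 2)*(n - 4)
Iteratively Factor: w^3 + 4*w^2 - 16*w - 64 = (w + 4)*(w^2 - 16) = (w + 4)^2*(w - 4)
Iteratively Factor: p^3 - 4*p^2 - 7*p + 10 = (p - 1)*(p^2 - 3*p - 10) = (p - 5)*(p - 1)*(p + 2)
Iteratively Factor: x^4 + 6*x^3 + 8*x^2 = (x + 2)*(x^3 + 4*x^2) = x*(x + 2)*(x^2 + 4*x) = x*(x + 2)*(x + 4)*(x)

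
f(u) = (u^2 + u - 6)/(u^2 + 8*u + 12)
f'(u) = (-2*u - 8)*(u^2 + u - 6)/(u^2 + 8*u + 12)^2 + (2*u + 1)/(u^2 + 8*u + 12)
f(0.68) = -0.27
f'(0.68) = 0.27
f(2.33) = 0.05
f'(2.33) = 0.14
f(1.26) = -0.13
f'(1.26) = 0.21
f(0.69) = -0.27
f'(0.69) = 0.27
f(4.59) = 0.28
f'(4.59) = 0.08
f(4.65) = 0.29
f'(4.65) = 0.08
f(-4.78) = -3.56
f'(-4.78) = 4.16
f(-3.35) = -0.52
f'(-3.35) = 1.40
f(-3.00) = 0.00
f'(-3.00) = 1.67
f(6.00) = 0.38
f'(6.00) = 0.06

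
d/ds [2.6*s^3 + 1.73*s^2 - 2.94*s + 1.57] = 7.8*s^2 + 3.46*s - 2.94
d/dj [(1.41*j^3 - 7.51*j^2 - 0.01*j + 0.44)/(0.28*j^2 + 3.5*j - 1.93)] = (0.3948*j^4 + 9.87*j^3 - 34.4461*j^2 + 28.7422*j - 1.5207)/(0.0784*j^4 + 1.96*j^3 + 11.1692*j^2 - 13.51*j + 3.7249)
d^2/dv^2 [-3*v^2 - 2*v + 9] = -6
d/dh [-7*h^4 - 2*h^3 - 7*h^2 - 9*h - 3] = -28*h^3 - 6*h^2 - 14*h - 9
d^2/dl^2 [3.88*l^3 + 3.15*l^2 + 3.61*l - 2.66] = 23.28*l + 6.3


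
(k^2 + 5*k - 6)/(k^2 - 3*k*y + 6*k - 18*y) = (1 - k)/(-k + 3*y)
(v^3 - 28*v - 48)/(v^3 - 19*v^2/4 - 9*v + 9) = 4*(v + 4)/(4*v - 3)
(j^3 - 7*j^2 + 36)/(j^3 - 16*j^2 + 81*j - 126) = (j + 2)/(j - 7)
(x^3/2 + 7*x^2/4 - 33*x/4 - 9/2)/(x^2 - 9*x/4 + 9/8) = 2*(2*x^3 + 7*x^2 - 33*x - 18)/(8*x^2 - 18*x + 9)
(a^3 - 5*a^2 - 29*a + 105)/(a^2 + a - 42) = (a^3 - 5*a^2 - 29*a + 105)/(a^2 + a - 42)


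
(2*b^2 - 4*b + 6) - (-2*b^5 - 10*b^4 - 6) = 2*b^5 + 10*b^4 + 2*b^2 - 4*b + 12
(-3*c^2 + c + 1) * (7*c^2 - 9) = -21*c^4 + 7*c^3 + 34*c^2 - 9*c - 9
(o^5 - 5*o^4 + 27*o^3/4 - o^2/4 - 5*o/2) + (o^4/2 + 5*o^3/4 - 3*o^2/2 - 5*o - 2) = o^5 - 9*o^4/2 + 8*o^3 - 7*o^2/4 - 15*o/2 - 2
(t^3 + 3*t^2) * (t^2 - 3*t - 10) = t^5 - 19*t^3 - 30*t^2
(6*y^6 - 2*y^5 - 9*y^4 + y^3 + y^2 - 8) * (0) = 0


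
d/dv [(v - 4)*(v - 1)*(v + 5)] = 3*v^2 - 21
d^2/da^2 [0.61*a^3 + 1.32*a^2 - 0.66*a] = 3.66*a + 2.64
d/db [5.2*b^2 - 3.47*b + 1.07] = 10.4*b - 3.47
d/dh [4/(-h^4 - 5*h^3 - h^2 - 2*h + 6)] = 4*(4*h^3 + 15*h^2 + 2*h + 2)/(h^4 + 5*h^3 + h^2 + 2*h - 6)^2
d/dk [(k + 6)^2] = 2*k + 12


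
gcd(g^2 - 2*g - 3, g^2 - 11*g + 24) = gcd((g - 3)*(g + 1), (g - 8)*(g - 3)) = g - 3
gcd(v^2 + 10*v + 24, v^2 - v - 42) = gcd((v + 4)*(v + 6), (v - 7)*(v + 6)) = v + 6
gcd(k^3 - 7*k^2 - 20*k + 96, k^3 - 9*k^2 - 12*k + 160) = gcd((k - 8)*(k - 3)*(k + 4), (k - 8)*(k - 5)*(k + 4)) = k^2 - 4*k - 32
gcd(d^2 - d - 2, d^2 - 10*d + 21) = 1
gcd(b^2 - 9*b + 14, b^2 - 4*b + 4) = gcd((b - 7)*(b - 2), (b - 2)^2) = b - 2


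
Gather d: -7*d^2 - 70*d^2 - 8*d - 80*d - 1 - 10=-77*d^2 - 88*d - 11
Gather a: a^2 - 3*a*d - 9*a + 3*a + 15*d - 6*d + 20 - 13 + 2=a^2 + a*(-3*d - 6) + 9*d + 9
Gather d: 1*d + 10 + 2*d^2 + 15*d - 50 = 2*d^2 + 16*d - 40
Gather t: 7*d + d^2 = d^2 + 7*d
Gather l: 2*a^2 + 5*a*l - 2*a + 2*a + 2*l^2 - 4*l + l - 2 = 2*a^2 + 2*l^2 + l*(5*a - 3) - 2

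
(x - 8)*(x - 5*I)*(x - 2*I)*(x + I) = x^4 - 8*x^3 - 6*I*x^3 - 3*x^2 + 48*I*x^2 + 24*x - 10*I*x + 80*I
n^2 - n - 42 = (n - 7)*(n + 6)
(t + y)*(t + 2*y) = t^2 + 3*t*y + 2*y^2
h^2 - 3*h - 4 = (h - 4)*(h + 1)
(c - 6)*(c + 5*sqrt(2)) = c^2 - 6*c + 5*sqrt(2)*c - 30*sqrt(2)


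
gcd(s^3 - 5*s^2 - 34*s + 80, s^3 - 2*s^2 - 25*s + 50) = s^2 + 3*s - 10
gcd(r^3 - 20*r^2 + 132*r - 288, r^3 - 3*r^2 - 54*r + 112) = r - 8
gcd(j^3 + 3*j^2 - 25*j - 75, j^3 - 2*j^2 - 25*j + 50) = j^2 - 25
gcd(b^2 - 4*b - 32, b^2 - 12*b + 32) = b - 8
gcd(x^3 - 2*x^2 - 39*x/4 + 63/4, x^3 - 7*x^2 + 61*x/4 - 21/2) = x^2 - 5*x + 21/4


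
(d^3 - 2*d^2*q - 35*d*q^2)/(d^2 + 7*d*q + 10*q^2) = d*(d - 7*q)/(d + 2*q)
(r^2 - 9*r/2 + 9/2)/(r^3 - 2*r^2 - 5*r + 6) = (r - 3/2)/(r^2 + r - 2)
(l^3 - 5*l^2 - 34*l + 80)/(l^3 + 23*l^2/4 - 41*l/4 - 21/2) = 4*(l^2 - 3*l - 40)/(4*l^2 + 31*l + 21)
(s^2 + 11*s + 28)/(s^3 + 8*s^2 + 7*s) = (s + 4)/(s*(s + 1))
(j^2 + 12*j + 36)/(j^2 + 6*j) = (j + 6)/j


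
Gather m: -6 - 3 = -9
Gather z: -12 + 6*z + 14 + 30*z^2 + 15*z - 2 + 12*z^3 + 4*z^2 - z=12*z^3 + 34*z^2 + 20*z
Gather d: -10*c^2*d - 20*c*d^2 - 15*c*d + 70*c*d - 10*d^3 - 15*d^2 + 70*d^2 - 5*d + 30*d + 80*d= -10*d^3 + d^2*(55 - 20*c) + d*(-10*c^2 + 55*c + 105)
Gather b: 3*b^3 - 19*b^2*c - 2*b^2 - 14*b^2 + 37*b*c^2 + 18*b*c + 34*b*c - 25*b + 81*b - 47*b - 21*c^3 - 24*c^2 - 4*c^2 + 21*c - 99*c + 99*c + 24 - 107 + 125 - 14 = 3*b^3 + b^2*(-19*c - 16) + b*(37*c^2 + 52*c + 9) - 21*c^3 - 28*c^2 + 21*c + 28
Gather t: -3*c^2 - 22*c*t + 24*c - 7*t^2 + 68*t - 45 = -3*c^2 + 24*c - 7*t^2 + t*(68 - 22*c) - 45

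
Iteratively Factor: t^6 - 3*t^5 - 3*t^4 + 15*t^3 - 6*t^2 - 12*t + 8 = (t + 1)*(t^5 - 4*t^4 + t^3 + 14*t^2 - 20*t + 8) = (t - 2)*(t + 1)*(t^4 - 2*t^3 - 3*t^2 + 8*t - 4) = (t - 2)^2*(t + 1)*(t^3 - 3*t + 2) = (t - 2)^2*(t - 1)*(t + 1)*(t^2 + t - 2) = (t - 2)^2*(t - 1)^2*(t + 1)*(t + 2)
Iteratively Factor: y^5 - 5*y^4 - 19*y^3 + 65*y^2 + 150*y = (y - 5)*(y^4 - 19*y^2 - 30*y) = (y - 5)*(y + 3)*(y^3 - 3*y^2 - 10*y) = (y - 5)*(y + 2)*(y + 3)*(y^2 - 5*y) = (y - 5)^2*(y + 2)*(y + 3)*(y)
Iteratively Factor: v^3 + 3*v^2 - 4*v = (v + 4)*(v^2 - v) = v*(v + 4)*(v - 1)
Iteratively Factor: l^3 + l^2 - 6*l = (l - 2)*(l^2 + 3*l) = (l - 2)*(l + 3)*(l)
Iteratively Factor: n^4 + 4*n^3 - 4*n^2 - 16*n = (n + 2)*(n^3 + 2*n^2 - 8*n) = (n + 2)*(n + 4)*(n^2 - 2*n) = (n - 2)*(n + 2)*(n + 4)*(n)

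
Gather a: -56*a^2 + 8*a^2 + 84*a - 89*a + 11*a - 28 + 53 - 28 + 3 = -48*a^2 + 6*a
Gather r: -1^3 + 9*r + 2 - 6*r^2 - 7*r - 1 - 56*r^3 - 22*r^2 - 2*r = -56*r^3 - 28*r^2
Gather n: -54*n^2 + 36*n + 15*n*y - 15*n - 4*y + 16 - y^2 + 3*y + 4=-54*n^2 + n*(15*y + 21) - y^2 - y + 20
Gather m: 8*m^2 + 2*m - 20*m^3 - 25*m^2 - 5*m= -20*m^3 - 17*m^2 - 3*m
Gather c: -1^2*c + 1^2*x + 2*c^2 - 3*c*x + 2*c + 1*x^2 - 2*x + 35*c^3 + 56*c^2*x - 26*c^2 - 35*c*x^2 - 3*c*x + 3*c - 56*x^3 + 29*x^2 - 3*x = 35*c^3 + c^2*(56*x - 24) + c*(-35*x^2 - 6*x + 4) - 56*x^3 + 30*x^2 - 4*x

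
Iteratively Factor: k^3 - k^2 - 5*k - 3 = (k + 1)*(k^2 - 2*k - 3) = (k - 3)*(k + 1)*(k + 1)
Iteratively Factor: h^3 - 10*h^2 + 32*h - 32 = (h - 4)*(h^2 - 6*h + 8) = (h - 4)^2*(h - 2)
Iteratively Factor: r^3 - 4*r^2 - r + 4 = (r + 1)*(r^2 - 5*r + 4) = (r - 4)*(r + 1)*(r - 1)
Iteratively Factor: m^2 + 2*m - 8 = (m - 2)*(m + 4)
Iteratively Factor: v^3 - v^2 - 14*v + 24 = (v - 2)*(v^2 + v - 12) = (v - 3)*(v - 2)*(v + 4)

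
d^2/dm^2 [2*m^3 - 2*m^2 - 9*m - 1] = 12*m - 4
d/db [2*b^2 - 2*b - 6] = 4*b - 2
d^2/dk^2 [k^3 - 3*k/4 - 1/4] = 6*k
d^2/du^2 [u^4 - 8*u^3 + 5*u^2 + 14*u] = 12*u^2 - 48*u + 10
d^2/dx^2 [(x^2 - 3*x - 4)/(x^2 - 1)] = -6/(x^3 - 3*x^2 + 3*x - 1)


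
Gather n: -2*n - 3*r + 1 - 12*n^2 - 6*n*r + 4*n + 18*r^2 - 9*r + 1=-12*n^2 + n*(2 - 6*r) + 18*r^2 - 12*r + 2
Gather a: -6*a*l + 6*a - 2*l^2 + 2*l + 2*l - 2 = a*(6 - 6*l) - 2*l^2 + 4*l - 2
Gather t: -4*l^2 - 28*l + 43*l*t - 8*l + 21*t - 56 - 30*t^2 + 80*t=-4*l^2 - 36*l - 30*t^2 + t*(43*l + 101) - 56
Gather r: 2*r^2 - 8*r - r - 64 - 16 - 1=2*r^2 - 9*r - 81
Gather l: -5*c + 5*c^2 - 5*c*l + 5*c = 5*c^2 - 5*c*l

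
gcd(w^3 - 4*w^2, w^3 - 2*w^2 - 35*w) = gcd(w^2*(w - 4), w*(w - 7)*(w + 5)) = w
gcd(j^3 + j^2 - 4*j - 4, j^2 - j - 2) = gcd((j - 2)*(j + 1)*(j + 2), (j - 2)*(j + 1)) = j^2 - j - 2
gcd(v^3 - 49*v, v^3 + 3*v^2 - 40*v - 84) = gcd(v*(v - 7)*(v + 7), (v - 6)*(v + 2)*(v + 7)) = v + 7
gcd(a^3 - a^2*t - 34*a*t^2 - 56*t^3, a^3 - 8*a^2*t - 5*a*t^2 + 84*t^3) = -a + 7*t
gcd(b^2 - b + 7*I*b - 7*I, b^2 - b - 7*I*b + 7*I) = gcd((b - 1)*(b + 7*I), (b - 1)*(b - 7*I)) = b - 1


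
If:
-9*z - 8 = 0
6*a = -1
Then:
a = -1/6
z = -8/9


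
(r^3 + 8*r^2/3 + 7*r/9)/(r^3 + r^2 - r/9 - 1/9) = r*(3*r + 7)/(3*r^2 + 2*r - 1)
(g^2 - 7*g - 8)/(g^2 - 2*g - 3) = (g - 8)/(g - 3)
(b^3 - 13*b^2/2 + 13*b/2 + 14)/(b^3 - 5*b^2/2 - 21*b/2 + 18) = (2*b^2 - 5*b - 7)/(2*b^2 + 3*b - 9)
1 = 1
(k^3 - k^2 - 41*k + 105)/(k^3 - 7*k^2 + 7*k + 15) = (k + 7)/(k + 1)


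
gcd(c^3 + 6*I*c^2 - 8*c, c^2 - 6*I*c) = c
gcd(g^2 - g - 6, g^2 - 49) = 1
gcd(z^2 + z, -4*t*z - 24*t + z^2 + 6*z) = 1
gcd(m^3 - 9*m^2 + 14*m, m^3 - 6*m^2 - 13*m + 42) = m^2 - 9*m + 14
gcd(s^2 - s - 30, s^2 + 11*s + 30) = s + 5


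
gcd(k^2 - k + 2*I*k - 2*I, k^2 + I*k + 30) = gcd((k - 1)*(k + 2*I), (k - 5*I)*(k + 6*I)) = 1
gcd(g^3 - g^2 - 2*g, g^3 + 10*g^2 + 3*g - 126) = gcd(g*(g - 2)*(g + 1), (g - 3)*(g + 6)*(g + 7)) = 1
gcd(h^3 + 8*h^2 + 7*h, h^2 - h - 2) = h + 1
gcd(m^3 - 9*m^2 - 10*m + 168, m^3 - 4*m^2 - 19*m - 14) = m - 7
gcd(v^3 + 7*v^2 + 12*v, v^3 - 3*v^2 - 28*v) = v^2 + 4*v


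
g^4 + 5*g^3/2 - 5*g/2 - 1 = (g - 1)*(g + 1/2)*(g + 1)*(g + 2)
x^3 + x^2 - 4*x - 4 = (x - 2)*(x + 1)*(x + 2)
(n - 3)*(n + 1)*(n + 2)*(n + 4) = n^4 + 4*n^3 - 7*n^2 - 34*n - 24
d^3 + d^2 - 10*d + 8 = (d - 2)*(d - 1)*(d + 4)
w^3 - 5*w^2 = w^2*(w - 5)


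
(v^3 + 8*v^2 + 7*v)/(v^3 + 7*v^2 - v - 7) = v/(v - 1)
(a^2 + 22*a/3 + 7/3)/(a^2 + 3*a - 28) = (a + 1/3)/(a - 4)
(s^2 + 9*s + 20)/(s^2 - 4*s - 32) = (s + 5)/(s - 8)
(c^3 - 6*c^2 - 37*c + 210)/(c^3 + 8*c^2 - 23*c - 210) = (c - 7)/(c + 7)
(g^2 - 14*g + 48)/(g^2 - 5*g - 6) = (g - 8)/(g + 1)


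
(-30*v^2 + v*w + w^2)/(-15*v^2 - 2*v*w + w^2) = (6*v + w)/(3*v + w)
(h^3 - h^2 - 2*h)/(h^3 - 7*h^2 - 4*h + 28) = h*(h + 1)/(h^2 - 5*h - 14)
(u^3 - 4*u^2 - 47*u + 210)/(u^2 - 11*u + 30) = u + 7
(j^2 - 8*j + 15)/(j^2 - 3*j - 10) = (j - 3)/(j + 2)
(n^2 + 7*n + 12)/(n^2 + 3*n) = (n + 4)/n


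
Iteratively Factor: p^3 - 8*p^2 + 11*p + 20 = (p - 4)*(p^2 - 4*p - 5) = (p - 4)*(p + 1)*(p - 5)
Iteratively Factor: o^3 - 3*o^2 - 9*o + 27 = (o - 3)*(o^2 - 9) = (o - 3)*(o + 3)*(o - 3)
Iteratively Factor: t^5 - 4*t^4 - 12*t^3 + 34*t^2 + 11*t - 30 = (t - 5)*(t^4 + t^3 - 7*t^2 - t + 6) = (t - 5)*(t + 1)*(t^3 - 7*t + 6) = (t - 5)*(t - 1)*(t + 1)*(t^2 + t - 6) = (t - 5)*(t - 2)*(t - 1)*(t + 1)*(t + 3)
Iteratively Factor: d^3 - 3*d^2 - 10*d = (d)*(d^2 - 3*d - 10) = d*(d - 5)*(d + 2)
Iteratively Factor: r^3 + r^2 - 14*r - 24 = (r + 2)*(r^2 - r - 12) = (r - 4)*(r + 2)*(r + 3)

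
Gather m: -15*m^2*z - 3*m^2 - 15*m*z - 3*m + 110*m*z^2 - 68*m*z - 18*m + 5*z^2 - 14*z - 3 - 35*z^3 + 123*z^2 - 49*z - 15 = m^2*(-15*z - 3) + m*(110*z^2 - 83*z - 21) - 35*z^3 + 128*z^2 - 63*z - 18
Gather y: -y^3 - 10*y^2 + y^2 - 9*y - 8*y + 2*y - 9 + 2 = -y^3 - 9*y^2 - 15*y - 7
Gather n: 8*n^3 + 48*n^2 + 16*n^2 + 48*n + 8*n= 8*n^3 + 64*n^2 + 56*n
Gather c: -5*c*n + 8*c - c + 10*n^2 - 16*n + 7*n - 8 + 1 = c*(7 - 5*n) + 10*n^2 - 9*n - 7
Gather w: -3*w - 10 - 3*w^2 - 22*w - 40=-3*w^2 - 25*w - 50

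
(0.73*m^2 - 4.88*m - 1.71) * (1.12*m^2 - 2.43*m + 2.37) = 0.8176*m^4 - 7.2395*m^3 + 11.6733*m^2 - 7.4103*m - 4.0527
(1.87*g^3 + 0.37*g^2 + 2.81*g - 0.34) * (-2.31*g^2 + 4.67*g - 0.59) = -4.3197*g^5 + 7.8782*g^4 - 5.8665*g^3 + 13.6898*g^2 - 3.2457*g + 0.2006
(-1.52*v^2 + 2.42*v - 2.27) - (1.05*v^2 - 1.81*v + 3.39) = -2.57*v^2 + 4.23*v - 5.66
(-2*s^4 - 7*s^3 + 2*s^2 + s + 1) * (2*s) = -4*s^5 - 14*s^4 + 4*s^3 + 2*s^2 + 2*s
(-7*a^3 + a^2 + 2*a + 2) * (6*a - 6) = -42*a^4 + 48*a^3 + 6*a^2 - 12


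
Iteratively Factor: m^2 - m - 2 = (m - 2)*(m + 1)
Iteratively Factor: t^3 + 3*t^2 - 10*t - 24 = (t + 2)*(t^2 + t - 12) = (t - 3)*(t + 2)*(t + 4)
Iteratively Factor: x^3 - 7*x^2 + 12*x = (x - 4)*(x^2 - 3*x) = x*(x - 4)*(x - 3)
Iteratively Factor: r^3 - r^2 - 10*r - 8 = (r + 2)*(r^2 - 3*r - 4) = (r - 4)*(r + 2)*(r + 1)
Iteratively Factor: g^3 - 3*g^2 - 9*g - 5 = (g + 1)*(g^2 - 4*g - 5) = (g - 5)*(g + 1)*(g + 1)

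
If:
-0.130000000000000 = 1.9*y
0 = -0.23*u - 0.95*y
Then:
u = 0.28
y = -0.07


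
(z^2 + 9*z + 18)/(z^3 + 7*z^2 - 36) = 1/(z - 2)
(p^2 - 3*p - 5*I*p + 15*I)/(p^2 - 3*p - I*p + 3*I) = (p - 5*I)/(p - I)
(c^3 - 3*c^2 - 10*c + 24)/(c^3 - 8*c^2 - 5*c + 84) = (c - 2)/(c - 7)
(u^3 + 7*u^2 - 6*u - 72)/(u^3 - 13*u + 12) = (u + 6)/(u - 1)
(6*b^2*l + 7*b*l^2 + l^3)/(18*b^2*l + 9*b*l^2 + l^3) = (b + l)/(3*b + l)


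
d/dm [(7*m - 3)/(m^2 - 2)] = (-7*m^2 + 6*m - 14)/(m^4 - 4*m^2 + 4)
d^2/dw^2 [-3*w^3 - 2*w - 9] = -18*w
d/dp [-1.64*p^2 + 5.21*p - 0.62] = 5.21 - 3.28*p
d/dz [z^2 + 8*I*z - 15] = 2*z + 8*I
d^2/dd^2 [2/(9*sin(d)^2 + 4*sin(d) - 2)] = 4*(-162*sin(d)^4 - 54*sin(d)^3 + 199*sin(d)^2 + 104*sin(d) + 34)/(9*sin(d)^2 + 4*sin(d) - 2)^3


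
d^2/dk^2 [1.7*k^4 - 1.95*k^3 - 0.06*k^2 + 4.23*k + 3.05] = 20.4*k^2 - 11.7*k - 0.12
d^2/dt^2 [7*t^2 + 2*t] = 14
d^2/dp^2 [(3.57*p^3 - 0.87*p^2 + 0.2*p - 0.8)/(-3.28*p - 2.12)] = (-76.8149759999999*p^3 - 148.946112*p^2 - 96.270048*p + 27.815136)/(35.287552*p^3 + 68.423424*p^2 + 44.224896*p + 9.528128)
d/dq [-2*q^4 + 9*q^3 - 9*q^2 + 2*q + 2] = -8*q^3 + 27*q^2 - 18*q + 2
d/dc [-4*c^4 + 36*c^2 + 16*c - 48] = -16*c^3 + 72*c + 16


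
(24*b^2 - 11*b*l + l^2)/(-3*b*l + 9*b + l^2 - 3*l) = (-8*b + l)/(l - 3)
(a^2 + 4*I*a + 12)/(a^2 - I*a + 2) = (a + 6*I)/(a + I)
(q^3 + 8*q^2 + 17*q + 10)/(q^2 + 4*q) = (q^3 + 8*q^2 + 17*q + 10)/(q*(q + 4))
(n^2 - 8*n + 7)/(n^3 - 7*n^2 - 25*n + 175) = (n - 1)/(n^2 - 25)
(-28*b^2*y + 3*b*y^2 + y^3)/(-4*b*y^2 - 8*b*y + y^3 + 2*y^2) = (7*b + y)/(y + 2)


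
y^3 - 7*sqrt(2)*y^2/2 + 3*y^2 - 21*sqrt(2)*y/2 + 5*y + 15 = (y + 3)*(y - 5*sqrt(2)/2)*(y - sqrt(2))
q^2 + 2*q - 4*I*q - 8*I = (q + 2)*(q - 4*I)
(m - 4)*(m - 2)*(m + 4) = m^3 - 2*m^2 - 16*m + 32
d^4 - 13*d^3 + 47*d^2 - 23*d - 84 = (d - 7)*(d - 4)*(d - 3)*(d + 1)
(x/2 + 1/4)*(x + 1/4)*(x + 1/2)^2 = x^4/2 + 7*x^3/8 + 9*x^2/16 + 5*x/32 + 1/64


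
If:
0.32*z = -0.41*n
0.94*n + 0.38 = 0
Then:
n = -0.40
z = 0.52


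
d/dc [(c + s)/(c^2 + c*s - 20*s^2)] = (c^2 + c*s - 20*s^2 - (c + s)*(2*c + s))/(c^2 + c*s - 20*s^2)^2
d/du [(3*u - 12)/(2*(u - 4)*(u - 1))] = -3/(2*u^2 - 4*u + 2)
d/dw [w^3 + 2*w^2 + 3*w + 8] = 3*w^2 + 4*w + 3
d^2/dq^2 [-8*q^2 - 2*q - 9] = -16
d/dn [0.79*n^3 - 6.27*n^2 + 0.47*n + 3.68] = 2.37*n^2 - 12.54*n + 0.47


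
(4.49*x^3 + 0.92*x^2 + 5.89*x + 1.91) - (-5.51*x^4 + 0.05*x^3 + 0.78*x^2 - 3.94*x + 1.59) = 5.51*x^4 + 4.44*x^3 + 0.14*x^2 + 9.83*x + 0.32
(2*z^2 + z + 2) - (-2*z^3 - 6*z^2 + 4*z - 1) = 2*z^3 + 8*z^2 - 3*z + 3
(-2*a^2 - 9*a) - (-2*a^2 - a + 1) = -8*a - 1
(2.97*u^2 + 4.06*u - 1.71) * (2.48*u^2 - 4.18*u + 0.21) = 7.3656*u^4 - 2.3458*u^3 - 20.5879*u^2 + 8.0004*u - 0.3591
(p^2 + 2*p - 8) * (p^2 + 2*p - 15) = p^4 + 4*p^3 - 19*p^2 - 46*p + 120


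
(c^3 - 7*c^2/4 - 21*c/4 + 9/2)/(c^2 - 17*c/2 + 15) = (4*c^3 - 7*c^2 - 21*c + 18)/(2*(2*c^2 - 17*c + 30))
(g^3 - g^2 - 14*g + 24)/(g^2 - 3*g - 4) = (-g^3 + g^2 + 14*g - 24)/(-g^2 + 3*g + 4)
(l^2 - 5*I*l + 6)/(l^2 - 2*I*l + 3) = (l - 6*I)/(l - 3*I)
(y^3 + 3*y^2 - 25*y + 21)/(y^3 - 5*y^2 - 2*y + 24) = (y^2 + 6*y - 7)/(y^2 - 2*y - 8)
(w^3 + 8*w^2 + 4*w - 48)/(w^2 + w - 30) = (w^2 + 2*w - 8)/(w - 5)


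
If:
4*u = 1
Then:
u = 1/4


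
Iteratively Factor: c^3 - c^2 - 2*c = (c + 1)*(c^2 - 2*c) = (c - 2)*(c + 1)*(c)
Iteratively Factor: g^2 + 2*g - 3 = (g + 3)*(g - 1)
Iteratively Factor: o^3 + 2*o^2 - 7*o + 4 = (o - 1)*(o^2 + 3*o - 4) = (o - 1)^2*(o + 4)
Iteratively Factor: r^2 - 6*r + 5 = (r - 1)*(r - 5)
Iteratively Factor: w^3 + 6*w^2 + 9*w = (w + 3)*(w^2 + 3*w) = w*(w + 3)*(w + 3)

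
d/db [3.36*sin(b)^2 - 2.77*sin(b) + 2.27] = (6.72*sin(b) - 2.77)*cos(b)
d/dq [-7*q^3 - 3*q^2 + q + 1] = -21*q^2 - 6*q + 1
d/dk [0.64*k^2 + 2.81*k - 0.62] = 1.28*k + 2.81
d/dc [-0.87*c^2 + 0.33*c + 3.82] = 0.33 - 1.74*c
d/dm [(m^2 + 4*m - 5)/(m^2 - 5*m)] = (-9*m^2 + 10*m - 25)/(m^2*(m^2 - 10*m + 25))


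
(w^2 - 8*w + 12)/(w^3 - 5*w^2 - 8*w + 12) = (w - 2)/(w^2 + w - 2)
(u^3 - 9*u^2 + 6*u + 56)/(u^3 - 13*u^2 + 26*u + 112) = (u - 4)/(u - 8)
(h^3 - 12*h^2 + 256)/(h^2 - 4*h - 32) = h - 8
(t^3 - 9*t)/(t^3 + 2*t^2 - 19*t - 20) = t*(t^2 - 9)/(t^3 + 2*t^2 - 19*t - 20)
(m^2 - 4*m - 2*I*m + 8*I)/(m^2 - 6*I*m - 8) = (m - 4)/(m - 4*I)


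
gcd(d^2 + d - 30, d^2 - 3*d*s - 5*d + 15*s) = d - 5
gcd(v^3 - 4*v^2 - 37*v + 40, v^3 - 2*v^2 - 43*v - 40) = v^2 - 3*v - 40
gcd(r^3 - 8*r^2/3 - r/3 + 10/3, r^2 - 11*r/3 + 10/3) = r^2 - 11*r/3 + 10/3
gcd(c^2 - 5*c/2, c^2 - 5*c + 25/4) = c - 5/2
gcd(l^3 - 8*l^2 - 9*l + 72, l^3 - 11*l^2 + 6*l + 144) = l^2 - 5*l - 24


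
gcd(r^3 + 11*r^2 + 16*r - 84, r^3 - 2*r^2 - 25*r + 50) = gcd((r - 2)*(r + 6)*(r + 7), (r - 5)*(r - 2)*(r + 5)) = r - 2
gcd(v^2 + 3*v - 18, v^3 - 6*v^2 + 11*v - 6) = v - 3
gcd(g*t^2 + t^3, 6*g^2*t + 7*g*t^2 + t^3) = g*t + t^2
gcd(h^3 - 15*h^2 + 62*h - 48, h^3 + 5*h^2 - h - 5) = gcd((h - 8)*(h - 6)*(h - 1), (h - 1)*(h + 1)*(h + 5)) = h - 1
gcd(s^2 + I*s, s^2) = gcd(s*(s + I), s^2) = s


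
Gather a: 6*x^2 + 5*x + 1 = 6*x^2 + 5*x + 1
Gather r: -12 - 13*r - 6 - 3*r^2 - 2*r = -3*r^2 - 15*r - 18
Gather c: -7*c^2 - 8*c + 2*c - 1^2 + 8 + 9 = -7*c^2 - 6*c + 16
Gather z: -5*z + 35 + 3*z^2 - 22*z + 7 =3*z^2 - 27*z + 42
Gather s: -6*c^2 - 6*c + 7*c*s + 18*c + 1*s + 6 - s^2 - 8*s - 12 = -6*c^2 + 12*c - s^2 + s*(7*c - 7) - 6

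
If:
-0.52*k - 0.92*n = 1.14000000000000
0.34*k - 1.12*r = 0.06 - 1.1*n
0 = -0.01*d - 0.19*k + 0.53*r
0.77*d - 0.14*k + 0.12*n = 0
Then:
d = -0.37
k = -2.07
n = -0.07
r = -0.75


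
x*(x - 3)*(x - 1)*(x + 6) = x^4 + 2*x^3 - 21*x^2 + 18*x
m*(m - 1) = m^2 - m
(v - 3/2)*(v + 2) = v^2 + v/2 - 3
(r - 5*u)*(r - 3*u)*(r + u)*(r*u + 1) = r^4*u - 7*r^3*u^2 + r^3 + 7*r^2*u^3 - 7*r^2*u + 15*r*u^4 + 7*r*u^2 + 15*u^3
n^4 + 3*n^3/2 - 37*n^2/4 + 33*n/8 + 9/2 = (n - 3/2)^2*(n + 1/2)*(n + 4)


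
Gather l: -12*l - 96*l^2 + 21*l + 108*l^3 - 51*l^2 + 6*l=108*l^3 - 147*l^2 + 15*l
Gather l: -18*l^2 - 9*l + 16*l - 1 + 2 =-18*l^2 + 7*l + 1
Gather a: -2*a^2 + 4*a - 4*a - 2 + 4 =2 - 2*a^2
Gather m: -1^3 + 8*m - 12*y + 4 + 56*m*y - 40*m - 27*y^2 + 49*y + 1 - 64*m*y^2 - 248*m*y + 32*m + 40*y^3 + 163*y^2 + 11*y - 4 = m*(-64*y^2 - 192*y) + 40*y^3 + 136*y^2 + 48*y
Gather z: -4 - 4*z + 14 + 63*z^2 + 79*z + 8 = 63*z^2 + 75*z + 18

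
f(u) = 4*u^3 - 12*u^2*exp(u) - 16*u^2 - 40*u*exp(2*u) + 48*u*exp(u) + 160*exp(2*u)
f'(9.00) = -28896122719.85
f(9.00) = -13136367872.79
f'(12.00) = -18012829601619.22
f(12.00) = -8476706570461.63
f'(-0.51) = 154.72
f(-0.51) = 43.78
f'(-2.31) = 135.44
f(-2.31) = -149.56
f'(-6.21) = 660.36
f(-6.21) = -1576.48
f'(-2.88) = 186.53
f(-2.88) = -240.74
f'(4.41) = -499180.89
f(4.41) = -112752.66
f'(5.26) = -5246721.07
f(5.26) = -1882444.71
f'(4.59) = -855157.79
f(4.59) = -232098.28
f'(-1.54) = 92.54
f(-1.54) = -64.32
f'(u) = -12*u^2*exp(u) + 12*u^2 - 80*u*exp(2*u) + 24*u*exp(u) - 32*u + 280*exp(2*u) + 48*exp(u)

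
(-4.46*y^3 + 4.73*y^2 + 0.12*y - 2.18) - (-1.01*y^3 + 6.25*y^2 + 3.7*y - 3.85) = -3.45*y^3 - 1.52*y^2 - 3.58*y + 1.67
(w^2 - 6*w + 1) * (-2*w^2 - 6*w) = -2*w^4 + 6*w^3 + 34*w^2 - 6*w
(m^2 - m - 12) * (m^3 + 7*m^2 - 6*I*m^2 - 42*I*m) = m^5 + 6*m^4 - 6*I*m^4 - 19*m^3 - 36*I*m^3 - 84*m^2 + 114*I*m^2 + 504*I*m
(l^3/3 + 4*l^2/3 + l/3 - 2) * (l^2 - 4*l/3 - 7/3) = l^5/3 + 8*l^4/9 - 20*l^3/9 - 50*l^2/9 + 17*l/9 + 14/3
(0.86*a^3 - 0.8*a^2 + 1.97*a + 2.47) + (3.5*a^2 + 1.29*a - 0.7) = 0.86*a^3 + 2.7*a^2 + 3.26*a + 1.77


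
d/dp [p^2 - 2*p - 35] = 2*p - 2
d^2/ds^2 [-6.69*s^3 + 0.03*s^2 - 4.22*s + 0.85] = 0.06 - 40.14*s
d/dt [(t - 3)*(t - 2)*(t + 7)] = 3*t^2 + 4*t - 29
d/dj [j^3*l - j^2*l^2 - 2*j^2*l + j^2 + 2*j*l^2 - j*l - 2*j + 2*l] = 3*j^2*l - 2*j*l^2 - 4*j*l + 2*j + 2*l^2 - l - 2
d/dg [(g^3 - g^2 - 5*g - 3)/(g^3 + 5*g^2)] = 2*(3*g^3 + 5*g^2 + 17*g + 15)/(g^3*(g^2 + 10*g + 25))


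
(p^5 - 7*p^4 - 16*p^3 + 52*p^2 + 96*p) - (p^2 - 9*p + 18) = p^5 - 7*p^4 - 16*p^3 + 51*p^2 + 105*p - 18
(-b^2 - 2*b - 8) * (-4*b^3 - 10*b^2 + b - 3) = 4*b^5 + 18*b^4 + 51*b^3 + 81*b^2 - 2*b + 24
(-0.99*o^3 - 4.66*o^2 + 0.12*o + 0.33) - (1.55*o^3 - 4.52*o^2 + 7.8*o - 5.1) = -2.54*o^3 - 0.140000000000001*o^2 - 7.68*o + 5.43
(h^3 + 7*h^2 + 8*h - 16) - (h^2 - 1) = h^3 + 6*h^2 + 8*h - 15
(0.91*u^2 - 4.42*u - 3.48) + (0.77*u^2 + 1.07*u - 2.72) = 1.68*u^2 - 3.35*u - 6.2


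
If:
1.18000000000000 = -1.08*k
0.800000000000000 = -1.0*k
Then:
No Solution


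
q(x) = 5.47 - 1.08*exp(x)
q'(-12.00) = 0.00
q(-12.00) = 5.47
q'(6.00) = -435.70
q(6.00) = -430.23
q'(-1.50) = -0.24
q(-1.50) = 5.23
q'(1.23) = -3.69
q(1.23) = 1.78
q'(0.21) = -1.33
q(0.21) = 4.14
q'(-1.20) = -0.33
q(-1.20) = 5.14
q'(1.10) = -3.24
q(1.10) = 2.23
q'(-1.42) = -0.26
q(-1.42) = 5.21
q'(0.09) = -1.18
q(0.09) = 4.29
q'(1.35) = -4.17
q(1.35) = 1.30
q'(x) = -1.08*exp(x)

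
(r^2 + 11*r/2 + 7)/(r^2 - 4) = (r + 7/2)/(r - 2)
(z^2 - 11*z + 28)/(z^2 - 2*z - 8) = (z - 7)/(z + 2)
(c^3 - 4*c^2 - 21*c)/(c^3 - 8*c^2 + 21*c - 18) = c*(c^2 - 4*c - 21)/(c^3 - 8*c^2 + 21*c - 18)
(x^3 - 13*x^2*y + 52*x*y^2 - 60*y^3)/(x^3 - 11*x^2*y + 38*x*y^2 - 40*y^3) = (x - 6*y)/(x - 4*y)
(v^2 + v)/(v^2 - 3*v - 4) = v/(v - 4)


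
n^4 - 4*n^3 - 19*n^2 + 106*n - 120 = (n - 4)*(n - 3)*(n - 2)*(n + 5)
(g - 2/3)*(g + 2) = g^2 + 4*g/3 - 4/3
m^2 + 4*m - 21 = (m - 3)*(m + 7)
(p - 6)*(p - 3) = p^2 - 9*p + 18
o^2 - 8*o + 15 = (o - 5)*(o - 3)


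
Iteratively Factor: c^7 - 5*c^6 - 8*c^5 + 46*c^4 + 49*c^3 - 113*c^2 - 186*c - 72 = (c - 3)*(c^6 - 2*c^5 - 14*c^4 + 4*c^3 + 61*c^2 + 70*c + 24) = (c - 3)*(c + 1)*(c^5 - 3*c^4 - 11*c^3 + 15*c^2 + 46*c + 24) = (c - 3)*(c + 1)*(c + 2)*(c^4 - 5*c^3 - c^2 + 17*c + 12) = (c - 3)*(c + 1)^2*(c + 2)*(c^3 - 6*c^2 + 5*c + 12) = (c - 4)*(c - 3)*(c + 1)^2*(c + 2)*(c^2 - 2*c - 3) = (c - 4)*(c - 3)*(c + 1)^3*(c + 2)*(c - 3)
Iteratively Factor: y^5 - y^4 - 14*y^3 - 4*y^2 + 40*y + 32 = (y - 4)*(y^4 + 3*y^3 - 2*y^2 - 12*y - 8) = (y - 4)*(y + 2)*(y^3 + y^2 - 4*y - 4) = (y - 4)*(y - 2)*(y + 2)*(y^2 + 3*y + 2) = (y - 4)*(y - 2)*(y + 1)*(y + 2)*(y + 2)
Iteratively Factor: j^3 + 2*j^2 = (j)*(j^2 + 2*j) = j*(j + 2)*(j)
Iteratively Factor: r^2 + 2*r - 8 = (r - 2)*(r + 4)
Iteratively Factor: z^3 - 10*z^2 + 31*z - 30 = (z - 5)*(z^2 - 5*z + 6) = (z - 5)*(z - 2)*(z - 3)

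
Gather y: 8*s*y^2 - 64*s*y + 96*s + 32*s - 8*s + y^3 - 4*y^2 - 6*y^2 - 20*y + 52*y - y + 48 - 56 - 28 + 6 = 120*s + y^3 + y^2*(8*s - 10) + y*(31 - 64*s) - 30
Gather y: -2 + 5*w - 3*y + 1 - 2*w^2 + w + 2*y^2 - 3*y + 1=-2*w^2 + 6*w + 2*y^2 - 6*y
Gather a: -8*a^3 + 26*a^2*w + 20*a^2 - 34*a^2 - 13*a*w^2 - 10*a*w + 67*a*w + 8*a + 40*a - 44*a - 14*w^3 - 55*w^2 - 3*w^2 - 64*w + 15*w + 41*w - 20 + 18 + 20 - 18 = -8*a^3 + a^2*(26*w - 14) + a*(-13*w^2 + 57*w + 4) - 14*w^3 - 58*w^2 - 8*w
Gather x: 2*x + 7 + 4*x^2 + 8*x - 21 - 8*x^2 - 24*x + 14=-4*x^2 - 14*x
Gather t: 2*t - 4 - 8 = 2*t - 12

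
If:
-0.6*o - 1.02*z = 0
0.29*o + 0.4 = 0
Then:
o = -1.38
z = 0.81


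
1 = 1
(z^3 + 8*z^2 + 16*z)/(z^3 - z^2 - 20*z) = (z + 4)/(z - 5)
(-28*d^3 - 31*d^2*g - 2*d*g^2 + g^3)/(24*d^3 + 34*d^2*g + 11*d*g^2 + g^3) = (-7*d + g)/(6*d + g)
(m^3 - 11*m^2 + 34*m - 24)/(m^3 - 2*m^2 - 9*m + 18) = (m^3 - 11*m^2 + 34*m - 24)/(m^3 - 2*m^2 - 9*m + 18)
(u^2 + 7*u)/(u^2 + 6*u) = (u + 7)/(u + 6)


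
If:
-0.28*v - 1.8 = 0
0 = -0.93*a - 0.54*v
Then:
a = 3.73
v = -6.43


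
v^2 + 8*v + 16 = (v + 4)^2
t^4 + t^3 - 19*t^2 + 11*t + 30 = (t - 3)*(t - 2)*(t + 1)*(t + 5)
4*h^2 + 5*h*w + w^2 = (h + w)*(4*h + w)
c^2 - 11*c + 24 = (c - 8)*(c - 3)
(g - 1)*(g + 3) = g^2 + 2*g - 3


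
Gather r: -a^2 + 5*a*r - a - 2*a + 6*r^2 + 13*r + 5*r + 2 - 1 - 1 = -a^2 - 3*a + 6*r^2 + r*(5*a + 18)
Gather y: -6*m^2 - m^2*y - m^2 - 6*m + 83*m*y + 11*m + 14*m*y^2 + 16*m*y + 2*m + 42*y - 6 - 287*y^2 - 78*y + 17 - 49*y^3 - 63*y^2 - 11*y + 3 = -7*m^2 + 7*m - 49*y^3 + y^2*(14*m - 350) + y*(-m^2 + 99*m - 47) + 14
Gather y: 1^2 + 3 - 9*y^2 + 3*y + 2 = -9*y^2 + 3*y + 6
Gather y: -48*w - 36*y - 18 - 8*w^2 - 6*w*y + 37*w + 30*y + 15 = -8*w^2 - 11*w + y*(-6*w - 6) - 3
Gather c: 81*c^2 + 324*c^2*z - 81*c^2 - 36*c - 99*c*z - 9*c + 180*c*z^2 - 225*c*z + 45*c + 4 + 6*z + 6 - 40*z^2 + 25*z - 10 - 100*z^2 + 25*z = 324*c^2*z + c*(180*z^2 - 324*z) - 140*z^2 + 56*z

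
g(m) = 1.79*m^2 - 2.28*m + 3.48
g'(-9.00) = -34.50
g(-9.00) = 168.99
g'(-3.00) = -13.02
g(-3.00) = 26.43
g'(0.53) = -0.38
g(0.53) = 2.77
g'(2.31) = 5.99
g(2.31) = 7.76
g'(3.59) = 10.57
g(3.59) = 18.36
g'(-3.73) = -15.63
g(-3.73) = 36.89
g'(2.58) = 6.96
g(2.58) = 9.51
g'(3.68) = 10.89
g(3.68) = 19.33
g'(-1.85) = -8.90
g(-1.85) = 13.82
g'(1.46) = 2.95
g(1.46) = 3.97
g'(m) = 3.58*m - 2.28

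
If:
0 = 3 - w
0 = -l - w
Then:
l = -3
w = 3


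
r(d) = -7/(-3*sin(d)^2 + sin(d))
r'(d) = -7*(6*sin(d)*cos(d) - cos(d))/(-3*sin(d)^2 + sin(d))^2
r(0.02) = -372.36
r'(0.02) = 17427.55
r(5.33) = 2.49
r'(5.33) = 3.03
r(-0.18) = 25.44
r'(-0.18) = 188.64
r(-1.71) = 1.78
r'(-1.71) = -0.44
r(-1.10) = 2.14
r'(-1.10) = 1.88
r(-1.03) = 2.29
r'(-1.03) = 2.36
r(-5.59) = 11.95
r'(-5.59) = -44.45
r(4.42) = 1.89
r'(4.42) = -0.99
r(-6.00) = -154.88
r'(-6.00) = -2225.88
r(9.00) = 71.86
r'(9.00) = 989.97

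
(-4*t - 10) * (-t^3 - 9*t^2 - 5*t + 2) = 4*t^4 + 46*t^3 + 110*t^2 + 42*t - 20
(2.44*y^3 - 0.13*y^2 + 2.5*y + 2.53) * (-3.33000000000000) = -8.1252*y^3 + 0.4329*y^2 - 8.325*y - 8.4249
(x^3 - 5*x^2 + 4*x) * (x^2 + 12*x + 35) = x^5 + 7*x^4 - 21*x^3 - 127*x^2 + 140*x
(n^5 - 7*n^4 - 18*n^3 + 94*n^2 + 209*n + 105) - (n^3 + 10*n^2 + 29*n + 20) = n^5 - 7*n^4 - 19*n^3 + 84*n^2 + 180*n + 85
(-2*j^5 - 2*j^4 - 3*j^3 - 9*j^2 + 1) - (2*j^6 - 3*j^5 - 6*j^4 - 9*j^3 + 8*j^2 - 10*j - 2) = -2*j^6 + j^5 + 4*j^4 + 6*j^3 - 17*j^2 + 10*j + 3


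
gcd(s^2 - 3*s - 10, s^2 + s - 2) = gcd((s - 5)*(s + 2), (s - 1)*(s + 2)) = s + 2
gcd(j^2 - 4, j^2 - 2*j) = j - 2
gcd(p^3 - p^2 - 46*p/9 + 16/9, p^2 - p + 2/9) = p - 1/3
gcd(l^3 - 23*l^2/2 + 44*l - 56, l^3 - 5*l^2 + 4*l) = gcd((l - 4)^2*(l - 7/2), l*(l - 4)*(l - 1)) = l - 4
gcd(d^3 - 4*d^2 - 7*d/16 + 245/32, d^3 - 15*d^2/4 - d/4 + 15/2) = d + 5/4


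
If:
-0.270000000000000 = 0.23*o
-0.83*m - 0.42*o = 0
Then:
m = 0.59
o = -1.17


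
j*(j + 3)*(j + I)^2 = j^4 + 3*j^3 + 2*I*j^3 - j^2 + 6*I*j^2 - 3*j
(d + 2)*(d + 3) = d^2 + 5*d + 6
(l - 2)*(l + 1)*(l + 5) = l^3 + 4*l^2 - 7*l - 10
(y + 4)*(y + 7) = y^2 + 11*y + 28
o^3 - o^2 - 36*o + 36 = (o - 6)*(o - 1)*(o + 6)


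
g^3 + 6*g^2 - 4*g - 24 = (g - 2)*(g + 2)*(g + 6)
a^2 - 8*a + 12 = (a - 6)*(a - 2)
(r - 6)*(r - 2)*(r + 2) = r^3 - 6*r^2 - 4*r + 24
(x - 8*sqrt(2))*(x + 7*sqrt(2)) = x^2 - sqrt(2)*x - 112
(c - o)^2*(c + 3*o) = c^3 + c^2*o - 5*c*o^2 + 3*o^3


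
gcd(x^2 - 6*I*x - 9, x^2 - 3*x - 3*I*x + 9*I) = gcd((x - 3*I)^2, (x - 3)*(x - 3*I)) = x - 3*I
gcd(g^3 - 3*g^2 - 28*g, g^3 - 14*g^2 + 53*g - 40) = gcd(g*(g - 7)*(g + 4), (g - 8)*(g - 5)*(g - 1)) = 1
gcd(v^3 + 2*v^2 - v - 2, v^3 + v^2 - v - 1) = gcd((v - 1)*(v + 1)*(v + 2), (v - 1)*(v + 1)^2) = v^2 - 1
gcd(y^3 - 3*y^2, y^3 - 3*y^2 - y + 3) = y - 3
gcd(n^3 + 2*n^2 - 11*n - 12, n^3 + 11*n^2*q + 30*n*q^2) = 1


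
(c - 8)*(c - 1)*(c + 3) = c^3 - 6*c^2 - 19*c + 24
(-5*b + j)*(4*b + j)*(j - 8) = -20*b^2*j + 160*b^2 - b*j^2 + 8*b*j + j^3 - 8*j^2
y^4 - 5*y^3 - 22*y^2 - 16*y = y*(y - 8)*(y + 1)*(y + 2)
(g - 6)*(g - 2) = g^2 - 8*g + 12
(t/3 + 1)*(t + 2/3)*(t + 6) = t^3/3 + 29*t^2/9 + 8*t + 4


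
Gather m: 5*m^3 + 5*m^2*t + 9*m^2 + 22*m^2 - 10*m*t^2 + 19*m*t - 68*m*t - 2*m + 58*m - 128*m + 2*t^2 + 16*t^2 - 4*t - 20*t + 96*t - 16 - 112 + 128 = 5*m^3 + m^2*(5*t + 31) + m*(-10*t^2 - 49*t - 72) + 18*t^2 + 72*t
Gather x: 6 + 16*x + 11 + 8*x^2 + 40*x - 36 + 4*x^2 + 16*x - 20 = 12*x^2 + 72*x - 39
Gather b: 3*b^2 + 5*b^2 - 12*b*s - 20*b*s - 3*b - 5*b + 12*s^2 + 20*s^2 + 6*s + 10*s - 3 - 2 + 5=8*b^2 + b*(-32*s - 8) + 32*s^2 + 16*s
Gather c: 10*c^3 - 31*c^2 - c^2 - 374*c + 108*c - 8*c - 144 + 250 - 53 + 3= 10*c^3 - 32*c^2 - 274*c + 56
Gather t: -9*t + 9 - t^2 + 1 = -t^2 - 9*t + 10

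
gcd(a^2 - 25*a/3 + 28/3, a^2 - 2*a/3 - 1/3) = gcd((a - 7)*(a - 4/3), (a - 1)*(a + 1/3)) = 1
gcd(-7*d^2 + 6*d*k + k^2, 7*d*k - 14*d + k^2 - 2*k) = 7*d + k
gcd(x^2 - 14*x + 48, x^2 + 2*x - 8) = 1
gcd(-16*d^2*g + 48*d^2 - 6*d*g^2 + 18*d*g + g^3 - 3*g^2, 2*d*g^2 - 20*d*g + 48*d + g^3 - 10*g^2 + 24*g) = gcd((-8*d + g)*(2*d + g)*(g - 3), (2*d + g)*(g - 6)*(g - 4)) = 2*d + g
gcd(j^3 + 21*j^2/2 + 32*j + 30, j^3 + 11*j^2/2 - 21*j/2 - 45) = j^2 + 17*j/2 + 15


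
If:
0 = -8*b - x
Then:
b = -x/8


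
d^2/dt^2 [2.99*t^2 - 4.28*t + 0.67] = 5.98000000000000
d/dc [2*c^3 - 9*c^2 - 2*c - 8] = 6*c^2 - 18*c - 2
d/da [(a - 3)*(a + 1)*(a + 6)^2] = 4*a^3 + 30*a^2 + 18*a - 108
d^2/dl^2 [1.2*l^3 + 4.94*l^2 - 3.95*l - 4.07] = 7.2*l + 9.88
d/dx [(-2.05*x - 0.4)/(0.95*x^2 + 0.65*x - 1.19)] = (1.9475*x^2 + 0.76*x + 2.6995)/(0.9025*x^4 + 1.235*x^3 - 1.8385*x^2 - 1.547*x + 1.4161)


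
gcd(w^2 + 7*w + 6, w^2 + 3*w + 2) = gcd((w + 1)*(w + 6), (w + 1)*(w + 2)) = w + 1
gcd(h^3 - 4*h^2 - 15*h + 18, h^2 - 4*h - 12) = h - 6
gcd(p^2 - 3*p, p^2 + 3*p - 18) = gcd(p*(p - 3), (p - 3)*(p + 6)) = p - 3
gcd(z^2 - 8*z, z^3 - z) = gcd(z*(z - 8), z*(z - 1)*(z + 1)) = z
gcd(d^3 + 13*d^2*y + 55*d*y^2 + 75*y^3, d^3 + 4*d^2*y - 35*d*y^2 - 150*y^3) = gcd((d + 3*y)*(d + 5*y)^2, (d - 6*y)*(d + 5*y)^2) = d^2 + 10*d*y + 25*y^2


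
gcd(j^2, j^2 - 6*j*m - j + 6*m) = 1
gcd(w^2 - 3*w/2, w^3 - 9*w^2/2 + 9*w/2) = w^2 - 3*w/2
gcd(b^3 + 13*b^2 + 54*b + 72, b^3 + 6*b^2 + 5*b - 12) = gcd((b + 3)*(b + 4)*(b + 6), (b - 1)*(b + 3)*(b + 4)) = b^2 + 7*b + 12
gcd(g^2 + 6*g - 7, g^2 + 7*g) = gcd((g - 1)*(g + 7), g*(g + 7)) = g + 7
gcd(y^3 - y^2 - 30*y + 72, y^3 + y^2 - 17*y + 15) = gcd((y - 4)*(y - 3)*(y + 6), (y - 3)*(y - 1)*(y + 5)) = y - 3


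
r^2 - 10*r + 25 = (r - 5)^2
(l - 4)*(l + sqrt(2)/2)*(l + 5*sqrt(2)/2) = l^3 - 4*l^2 + 3*sqrt(2)*l^2 - 12*sqrt(2)*l + 5*l/2 - 10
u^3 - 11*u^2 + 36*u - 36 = (u - 6)*(u - 3)*(u - 2)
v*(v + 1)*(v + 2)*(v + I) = v^4 + 3*v^3 + I*v^3 + 2*v^2 + 3*I*v^2 + 2*I*v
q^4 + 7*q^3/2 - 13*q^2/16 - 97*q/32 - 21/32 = (q - 1)*(q + 1/4)*(q + 3/4)*(q + 7/2)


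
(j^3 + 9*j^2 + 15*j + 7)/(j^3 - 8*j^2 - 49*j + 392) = (j^2 + 2*j + 1)/(j^2 - 15*j + 56)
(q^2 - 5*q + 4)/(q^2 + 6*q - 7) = (q - 4)/(q + 7)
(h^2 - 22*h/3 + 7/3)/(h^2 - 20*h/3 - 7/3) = (3*h - 1)/(3*h + 1)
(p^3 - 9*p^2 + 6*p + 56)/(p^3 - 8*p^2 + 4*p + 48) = (p - 7)/(p - 6)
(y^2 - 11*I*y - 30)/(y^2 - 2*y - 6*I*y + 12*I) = (y - 5*I)/(y - 2)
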